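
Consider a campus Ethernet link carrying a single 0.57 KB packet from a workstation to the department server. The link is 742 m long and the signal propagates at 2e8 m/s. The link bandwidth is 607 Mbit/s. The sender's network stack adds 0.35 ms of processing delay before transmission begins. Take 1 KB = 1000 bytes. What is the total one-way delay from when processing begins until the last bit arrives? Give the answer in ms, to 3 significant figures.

L = 4560 bits.
Transmission delay = L/R = 4560 / 607000000 = 0.00751236 ms.
Propagation delay = d/s = 742 m / 200000000 m/s = 0.00371 ms.
Plus processing delay 0.35 ms = 0.35 ms.
Total = 0.361 ms.

0.361 ms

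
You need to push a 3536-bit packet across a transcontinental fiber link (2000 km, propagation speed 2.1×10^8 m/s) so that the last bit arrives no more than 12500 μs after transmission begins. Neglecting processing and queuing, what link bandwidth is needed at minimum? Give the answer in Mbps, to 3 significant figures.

Propagation delay = 2000000 / 210000000 = 9523.81 μs.
Transmission budget = 12500 − 9523.81 = 2976.19 μs.
R ≥ L / t_tx = 3536 bits / 0.00297619 s = 1.19 Mbps.

1.19 Mbps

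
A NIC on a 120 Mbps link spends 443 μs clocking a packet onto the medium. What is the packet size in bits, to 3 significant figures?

53200 bits

L = R × t_tx = 120000000 b/s × 0.000443 s = 53160 bits.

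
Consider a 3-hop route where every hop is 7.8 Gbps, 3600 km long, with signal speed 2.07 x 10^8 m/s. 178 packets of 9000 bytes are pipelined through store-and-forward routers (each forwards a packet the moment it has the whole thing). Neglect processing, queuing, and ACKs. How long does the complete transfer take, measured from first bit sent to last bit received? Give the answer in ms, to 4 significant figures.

53.84 ms

Per-hop transmission t_tx = L/R = 72000/7800000000 = 0.00923077 ms.
Per-hop propagation t_prop = 3600000/2.07e+08 = 17.3913 ms.
Pipeline fill: first packet needs 3·t_tx to clear all hops; remaining 177 packets each add one t_tx.
Total = (3+178-1)·t_tx + 3·t_prop = 180·0.00923077 + 3·17.3913 = 53.84 ms.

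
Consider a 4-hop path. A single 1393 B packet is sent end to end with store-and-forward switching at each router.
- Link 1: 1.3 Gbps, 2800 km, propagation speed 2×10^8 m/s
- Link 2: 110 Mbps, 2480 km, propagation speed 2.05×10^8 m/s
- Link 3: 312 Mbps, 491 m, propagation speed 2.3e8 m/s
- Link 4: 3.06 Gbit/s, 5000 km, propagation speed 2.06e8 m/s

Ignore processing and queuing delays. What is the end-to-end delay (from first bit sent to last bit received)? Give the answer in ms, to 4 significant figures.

50.52 ms

L = 1393 × 8 = 11144 bits.
Transmission delays (L/R per hop): 0.00857231, 0.101309, 0.0357179, 0.00364183 ms; sum = 0.149241 ms.
Propagation delays (d/s per hop): 14, 12.0976, 0.00213478, 24.2718 ms; sum = 50.3715 ms.
End-to-end = 50.52 ms.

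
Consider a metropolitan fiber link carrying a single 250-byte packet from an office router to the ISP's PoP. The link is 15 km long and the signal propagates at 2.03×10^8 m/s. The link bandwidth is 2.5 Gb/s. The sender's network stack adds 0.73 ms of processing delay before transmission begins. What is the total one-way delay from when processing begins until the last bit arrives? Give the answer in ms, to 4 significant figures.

L = 250 × 8 = 2000 bits.
Transmission delay = L/R = 2000 / 2500000000 = 0.0008 ms.
Propagation delay = d/s = 15000 m / 2.03e+08 m/s = 0.0738916 ms.
Plus processing delay 0.73 ms = 0.73 ms.
Total = 0.8047 ms.

0.8047 ms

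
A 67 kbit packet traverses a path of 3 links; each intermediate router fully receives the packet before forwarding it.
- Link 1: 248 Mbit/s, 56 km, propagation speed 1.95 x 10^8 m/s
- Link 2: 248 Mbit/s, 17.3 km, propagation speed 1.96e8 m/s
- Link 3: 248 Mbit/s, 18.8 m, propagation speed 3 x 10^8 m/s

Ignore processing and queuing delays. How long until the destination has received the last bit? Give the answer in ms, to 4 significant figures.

L = 67000 bits.
Transmission delay per hop = L/R = 67000/248000000 = 0.270161 ms; 3 hops → 0.810484 ms.
Propagation delays (d/s per hop): 0.287179, 0.0882653, 6.26667e-05 ms; sum = 0.375507 ms.
End-to-end = 1.186 ms.

1.186 ms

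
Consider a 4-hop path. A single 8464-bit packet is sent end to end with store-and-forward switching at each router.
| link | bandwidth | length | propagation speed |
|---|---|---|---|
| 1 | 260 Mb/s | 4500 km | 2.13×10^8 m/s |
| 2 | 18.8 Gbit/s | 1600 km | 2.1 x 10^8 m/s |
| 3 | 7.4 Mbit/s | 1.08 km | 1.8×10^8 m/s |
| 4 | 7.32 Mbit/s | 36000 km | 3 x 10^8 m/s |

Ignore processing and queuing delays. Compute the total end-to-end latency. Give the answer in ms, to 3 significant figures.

151 ms

Transmission delays (L/R per hop): 0.0325538, 0.000450213, 1.14378, 1.15628 ms; sum = 2.33307 ms.
Propagation delays (d/s per hop): 21.1268, 7.61905, 0.006, 120 ms; sum = 148.752 ms.
End-to-end = 151 ms.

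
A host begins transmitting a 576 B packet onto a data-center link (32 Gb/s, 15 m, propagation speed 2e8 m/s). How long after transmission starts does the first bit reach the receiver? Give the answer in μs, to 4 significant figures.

0.07500 μs

First bit experiences only propagation delay: d/s = 15/200000000 = 0.07500 μs.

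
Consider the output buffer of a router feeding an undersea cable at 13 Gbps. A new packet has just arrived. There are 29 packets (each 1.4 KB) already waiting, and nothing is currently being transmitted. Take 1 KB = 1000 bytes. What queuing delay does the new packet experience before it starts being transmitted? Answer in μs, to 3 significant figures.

Each queued packet: L/R = 11200/13000000000 = 0.861538 μs.
29 queued → 24.9846 μs.
Queuing delay = 25.0 μs.

25.0 μs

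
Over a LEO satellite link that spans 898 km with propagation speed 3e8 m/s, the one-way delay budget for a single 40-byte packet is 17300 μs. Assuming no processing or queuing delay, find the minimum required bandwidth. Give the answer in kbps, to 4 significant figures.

22.37 kbps

L = 320 bits.
Propagation delay = 898000 / 300000000 = 2993.33 μs.
Transmission budget = 17300 − 2993.33 = 14306.7 μs.
R ≥ L / t_tx = 320 bits / 0.0143067 s = 22.37 kbps.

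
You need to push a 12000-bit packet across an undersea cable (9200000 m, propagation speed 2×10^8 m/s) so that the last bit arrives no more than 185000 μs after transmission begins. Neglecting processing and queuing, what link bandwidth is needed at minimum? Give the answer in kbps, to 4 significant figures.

86.33 kbps

Propagation delay = 9200000 / 200000000 = 46000 μs.
Transmission budget = 185000 − 46000 = 139000 μs.
R ≥ L / t_tx = 12000 bits / 0.139 s = 86.33 kbps.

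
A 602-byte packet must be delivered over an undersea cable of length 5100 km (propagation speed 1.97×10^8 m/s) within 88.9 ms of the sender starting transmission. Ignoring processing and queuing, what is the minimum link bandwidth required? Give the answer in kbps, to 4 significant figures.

L = 4816 bits.
Propagation delay = 5100000 / 197000000 = 25.8883 ms.
Transmission budget = 88.9 − 25.8883 = 63.0117 ms.
R ≥ L / t_tx = 4816 bits / 0.0630117 s = 76.43 kbps.

76.43 kbps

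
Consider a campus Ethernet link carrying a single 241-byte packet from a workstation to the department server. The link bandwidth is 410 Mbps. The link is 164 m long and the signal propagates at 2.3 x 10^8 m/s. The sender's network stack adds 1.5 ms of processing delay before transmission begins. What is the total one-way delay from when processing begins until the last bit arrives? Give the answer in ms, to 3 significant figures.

L = 241 × 8 = 1928 bits.
Transmission delay = L/R = 1928 / 410000000 = 0.00470244 ms.
Propagation delay = d/s = 164 m / 2.3e+08 m/s = 0.000713043 ms.
Plus processing delay 1.5 ms = 1.5 ms.
Total = 1.51 ms.

1.51 ms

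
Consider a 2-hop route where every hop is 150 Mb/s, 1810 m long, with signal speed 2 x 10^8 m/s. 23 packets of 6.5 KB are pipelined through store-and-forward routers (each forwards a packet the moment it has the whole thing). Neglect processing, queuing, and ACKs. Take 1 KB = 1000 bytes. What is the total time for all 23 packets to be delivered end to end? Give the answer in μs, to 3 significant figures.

Per-hop transmission t_tx = L/R = 52000/150000000 = 346.667 μs.
Per-hop propagation t_prop = 1810/200000000 = 9.05 μs.
Pipeline fill: first packet needs 2·t_tx to clear all hops; remaining 22 packets each add one t_tx.
Total = (2+23-1)·t_tx + 2·t_prop = 24·346.667 + 2·9.05 = 8340 μs.

8340 μs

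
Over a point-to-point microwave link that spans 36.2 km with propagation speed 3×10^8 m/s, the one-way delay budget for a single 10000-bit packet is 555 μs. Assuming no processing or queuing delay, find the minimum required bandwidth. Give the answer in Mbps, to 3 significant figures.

Propagation delay = 36200 / 300000000 = 120.667 μs.
Transmission budget = 555 − 120.667 = 434.333 μs.
R ≥ L / t_tx = 10000 bits / 0.000434333 s = 23.0 Mbps.

23.0 Mbps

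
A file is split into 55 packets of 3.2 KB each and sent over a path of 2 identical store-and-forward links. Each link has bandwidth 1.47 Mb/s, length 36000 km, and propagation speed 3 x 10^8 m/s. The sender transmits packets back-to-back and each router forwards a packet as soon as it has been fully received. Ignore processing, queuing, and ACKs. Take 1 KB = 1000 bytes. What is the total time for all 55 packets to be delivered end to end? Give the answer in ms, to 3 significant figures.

Per-hop transmission t_tx = L/R = 25600/1470000 = 17.415 ms.
Per-hop propagation t_prop = 36000000/300000000 = 120 ms.
Pipeline fill: first packet needs 2·t_tx to clear all hops; remaining 54 packets each add one t_tx.
Total = (2+55-1)·t_tx + 2·t_prop = 56·17.415 + 2·120 = 1220 ms.

1220 ms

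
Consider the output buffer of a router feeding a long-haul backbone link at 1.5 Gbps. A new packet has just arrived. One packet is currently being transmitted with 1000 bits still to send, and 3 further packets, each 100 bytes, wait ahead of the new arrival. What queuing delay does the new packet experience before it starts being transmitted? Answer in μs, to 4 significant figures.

2.267 μs

Each queued packet: L/R = 800/1500000000 = 0.533333 μs.
3 queued → 1.6 μs.
Plus remaining 1000 bits of current packet: 0.666667 μs.
Queuing delay = 2.267 μs.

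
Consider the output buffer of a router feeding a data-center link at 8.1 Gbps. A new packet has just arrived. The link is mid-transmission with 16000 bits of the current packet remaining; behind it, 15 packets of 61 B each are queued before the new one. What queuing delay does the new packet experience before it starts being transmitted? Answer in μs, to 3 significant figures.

2.88 μs

Each queued packet: L/R = 488/8100000000 = 0.0602469 μs.
15 queued → 0.903704 μs.
Plus remaining 16000 bits of current packet: 1.97531 μs.
Queuing delay = 2.88 μs.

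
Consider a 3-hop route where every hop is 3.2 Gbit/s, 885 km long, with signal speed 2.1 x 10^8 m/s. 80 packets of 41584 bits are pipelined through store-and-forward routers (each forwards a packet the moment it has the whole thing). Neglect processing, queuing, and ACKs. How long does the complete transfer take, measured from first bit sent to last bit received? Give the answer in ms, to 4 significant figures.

13.71 ms

Per-hop transmission t_tx = L/R = 41584/3200000000 = 0.012995 ms.
Per-hop propagation t_prop = 885000/210000000 = 4.21429 ms.
Pipeline fill: first packet needs 3·t_tx to clear all hops; remaining 79 packets each add one t_tx.
Total = (3+80-1)·t_tx + 3·t_prop = 82·0.012995 + 3·4.21429 = 13.71 ms.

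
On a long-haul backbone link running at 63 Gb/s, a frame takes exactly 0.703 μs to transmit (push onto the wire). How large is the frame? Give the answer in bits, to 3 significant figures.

L = R × t_tx = 63000000000 b/s × 7.03e-07 s = 44289 bits.

44300 bits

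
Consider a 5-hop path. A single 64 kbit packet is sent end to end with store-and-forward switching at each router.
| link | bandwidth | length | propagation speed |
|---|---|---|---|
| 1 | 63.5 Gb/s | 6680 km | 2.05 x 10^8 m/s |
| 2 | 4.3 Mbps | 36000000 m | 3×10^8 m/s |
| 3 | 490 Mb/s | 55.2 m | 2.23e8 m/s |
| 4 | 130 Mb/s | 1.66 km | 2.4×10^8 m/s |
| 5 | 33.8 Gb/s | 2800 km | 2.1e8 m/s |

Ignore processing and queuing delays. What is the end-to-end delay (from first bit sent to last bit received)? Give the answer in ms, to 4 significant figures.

181.4 ms

L = 64000 bits.
Transmission delays (L/R per hop): 0.00100787, 14.8837, 0.130612, 0.492308, 0.00189349 ms; sum = 15.5095 ms.
Propagation delays (d/s per hop): 32.5854, 120, 0.000247534, 0.00691667, 13.3333 ms; sum = 165.926 ms.
End-to-end = 181.4 ms.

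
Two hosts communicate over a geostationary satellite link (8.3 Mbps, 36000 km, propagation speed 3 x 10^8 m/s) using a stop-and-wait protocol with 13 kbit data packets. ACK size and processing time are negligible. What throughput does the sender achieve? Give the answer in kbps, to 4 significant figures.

t_tx = L/R = 13000/8.3e+06 = 0.00156627 s.
t_prop = 36000000/300000000 = 0.12 s; RTT = 0.24 s.
Cycle = t_tx + RTT = 0.241566 s.
Throughput = L / cycle = 13000 / 0.241566 = 53.82 kbps.

53.82 kbps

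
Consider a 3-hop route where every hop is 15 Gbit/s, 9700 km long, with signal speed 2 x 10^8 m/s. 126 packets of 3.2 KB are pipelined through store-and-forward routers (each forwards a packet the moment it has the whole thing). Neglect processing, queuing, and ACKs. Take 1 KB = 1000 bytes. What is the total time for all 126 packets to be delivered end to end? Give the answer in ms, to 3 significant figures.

Per-hop transmission t_tx = L/R = 25600/15000000000 = 0.00170667 ms.
Per-hop propagation t_prop = 9700000/200000000 = 48.5 ms.
Pipeline fill: first packet needs 3·t_tx to clear all hops; remaining 125 packets each add one t_tx.
Total = (3+126-1)·t_tx + 3·t_prop = 128·0.00170667 + 3·48.5 = 146 ms.

146 ms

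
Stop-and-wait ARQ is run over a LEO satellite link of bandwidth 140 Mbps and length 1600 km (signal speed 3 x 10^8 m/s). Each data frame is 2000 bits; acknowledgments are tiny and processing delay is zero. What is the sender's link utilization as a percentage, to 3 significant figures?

0.134 %

t_tx = L/R = 2000/140000000 = 1.42857e-05 s.
t_prop = 1600000/300000000 = 0.00533333 s; RTT = 0.0106667 s.
Cycle = t_tx + RTT = 0.010681 s.
Utilization = t_tx / cycle = 1.42857e-05/0.010681 = 0.134 %.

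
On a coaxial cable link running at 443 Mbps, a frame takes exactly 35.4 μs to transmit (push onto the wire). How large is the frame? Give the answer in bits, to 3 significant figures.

15700 bits

L = R × t_tx = 443000000 b/s × 3.54e-05 s = 15682.2 bits.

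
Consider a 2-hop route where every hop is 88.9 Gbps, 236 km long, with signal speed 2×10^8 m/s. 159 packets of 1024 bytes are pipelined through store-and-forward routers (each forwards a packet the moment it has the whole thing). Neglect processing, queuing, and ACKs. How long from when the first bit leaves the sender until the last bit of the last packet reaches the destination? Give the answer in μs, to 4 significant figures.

Per-hop transmission t_tx = L/R = 8192/88900000000 = 0.0921485 μs.
Per-hop propagation t_prop = 236000/200000000 = 1180 μs.
Pipeline fill: first packet needs 2·t_tx to clear all hops; remaining 158 packets each add one t_tx.
Total = (2+159-1)·t_tx + 2·t_prop = 160·0.0921485 + 2·1180 = 2375 μs.

2375 μs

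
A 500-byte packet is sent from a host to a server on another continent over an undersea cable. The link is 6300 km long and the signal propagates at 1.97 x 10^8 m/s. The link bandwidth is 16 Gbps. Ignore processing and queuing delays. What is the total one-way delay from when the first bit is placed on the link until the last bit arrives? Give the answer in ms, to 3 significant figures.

L = 500 × 8 = 4000 bits.
Transmission delay = L/R = 4000 / 16000000000 = 0.00025 ms.
Propagation delay = d/s = 6300000 m / 197000000 m/s = 31.9797 ms.
Total = 32.0 ms.

32.0 ms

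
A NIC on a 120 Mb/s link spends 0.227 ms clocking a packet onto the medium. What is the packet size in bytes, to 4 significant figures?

3405 bytes

L = R × t_tx = 120000000 b/s × 0.000227 s = 27240 bits.
In bytes: 27240 / 8 = 3405 bytes.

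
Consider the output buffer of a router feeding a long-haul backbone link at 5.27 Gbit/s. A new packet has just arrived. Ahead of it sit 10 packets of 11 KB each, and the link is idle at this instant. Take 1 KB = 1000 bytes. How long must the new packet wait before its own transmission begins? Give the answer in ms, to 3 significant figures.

0.167 ms

Each queued packet: L/R = 88000/5270000000 = 0.0166983 ms.
10 queued → 0.166983 ms.
Queuing delay = 0.167 ms.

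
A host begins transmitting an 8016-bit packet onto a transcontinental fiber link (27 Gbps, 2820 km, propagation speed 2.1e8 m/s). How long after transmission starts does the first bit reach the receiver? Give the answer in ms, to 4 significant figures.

First bit experiences only propagation delay: d/s = 2820000/210000000 = 13.43 ms.

13.43 ms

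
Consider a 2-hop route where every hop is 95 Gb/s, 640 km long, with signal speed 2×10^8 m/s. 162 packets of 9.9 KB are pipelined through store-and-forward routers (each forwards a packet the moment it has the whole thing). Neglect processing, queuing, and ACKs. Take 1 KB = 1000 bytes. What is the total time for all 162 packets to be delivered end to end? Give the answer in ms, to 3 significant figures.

Per-hop transmission t_tx = L/R = 79200/95000000000 = 0.000833684 ms.
Per-hop propagation t_prop = 640000/200000000 = 3.2 ms.
Pipeline fill: first packet needs 2·t_tx to clear all hops; remaining 161 packets each add one t_tx.
Total = (2+162-1)·t_tx + 2·t_prop = 163·0.000833684 + 2·3.2 = 6.54 ms.

6.54 ms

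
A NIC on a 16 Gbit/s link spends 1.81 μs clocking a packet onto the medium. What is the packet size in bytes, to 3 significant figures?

L = R × t_tx = 16000000000 b/s × 1.81e-06 s = 28960 bits.
In bytes: 28960 / 8 = 3620 bytes.

3620 bytes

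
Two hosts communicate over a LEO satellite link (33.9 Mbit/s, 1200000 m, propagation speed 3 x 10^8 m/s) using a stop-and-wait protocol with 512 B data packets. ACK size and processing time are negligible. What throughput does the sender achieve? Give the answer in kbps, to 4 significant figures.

t_tx = L/R = 4096/33900000 = 0.000120826 s.
t_prop = 1200000/300000000 = 0.004 s; RTT = 0.008 s.
Cycle = t_tx + RTT = 0.00812083 s.
Throughput = L / cycle = 4096 / 0.00812083 = 504.4 kbps.

504.4 kbps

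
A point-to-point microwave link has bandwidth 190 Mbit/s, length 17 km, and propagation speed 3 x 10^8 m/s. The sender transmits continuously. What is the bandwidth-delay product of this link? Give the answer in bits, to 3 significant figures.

Propagation delay = 17000 / 300000000 = 5.66667e-05 s.
BDP = R × t_prop = 190000000 × 5.66667e-05 = 10766.7 bits.

10800 bits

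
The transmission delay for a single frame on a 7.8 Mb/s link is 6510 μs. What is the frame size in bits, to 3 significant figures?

L = R × t_tx = 7800000 b/s × 0.00651 s = 50778 bits.

50800 bits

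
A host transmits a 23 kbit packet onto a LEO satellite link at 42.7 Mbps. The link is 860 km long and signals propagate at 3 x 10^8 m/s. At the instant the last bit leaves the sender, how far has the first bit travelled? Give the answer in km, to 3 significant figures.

t_tx = L/R = 23000/42700000 = 0.000538642 s.
Distance = s × t_tx = 300000000 × 0.000538642 = 162 km.

162 km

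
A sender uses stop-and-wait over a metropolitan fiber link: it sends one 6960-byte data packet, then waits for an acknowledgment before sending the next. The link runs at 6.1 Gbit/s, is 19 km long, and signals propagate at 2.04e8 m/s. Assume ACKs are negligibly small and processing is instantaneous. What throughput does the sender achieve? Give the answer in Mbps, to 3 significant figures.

285 Mbps

t_tx = L/R = 55680/6100000000 = 9.12787e-06 s.
t_prop = 19000/204000000 = 9.31373e-05 s; RTT = 0.000186275 s.
Cycle = t_tx + RTT = 0.000195402 s.
Throughput = L / cycle = 55680 / 0.000195402 = 285 Mbps.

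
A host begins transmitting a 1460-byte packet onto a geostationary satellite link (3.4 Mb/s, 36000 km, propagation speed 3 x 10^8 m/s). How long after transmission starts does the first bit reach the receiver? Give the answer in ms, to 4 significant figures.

120.0 ms

First bit experiences only propagation delay: d/s = 36000000/300000000 = 120.0 ms.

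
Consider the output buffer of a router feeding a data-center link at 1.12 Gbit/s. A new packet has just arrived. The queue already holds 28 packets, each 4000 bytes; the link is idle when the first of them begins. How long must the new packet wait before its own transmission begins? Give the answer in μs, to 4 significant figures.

800.0 μs

Each queued packet: L/R = 32000/1120000000 = 28.5714 μs.
28 queued → 800 μs.
Queuing delay = 800.0 μs.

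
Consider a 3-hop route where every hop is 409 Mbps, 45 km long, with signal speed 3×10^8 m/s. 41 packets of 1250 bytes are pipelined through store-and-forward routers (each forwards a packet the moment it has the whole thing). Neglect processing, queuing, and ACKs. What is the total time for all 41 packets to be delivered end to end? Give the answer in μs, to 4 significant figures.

1501 μs

Per-hop transmission t_tx = L/R = 10000/409000000 = 24.4499 μs.
Per-hop propagation t_prop = 45000/300000000 = 150 μs.
Pipeline fill: first packet needs 3·t_tx to clear all hops; remaining 40 packets each add one t_tx.
Total = (3+41-1)·t_tx + 3·t_prop = 43·24.4499 + 3·150 = 1501 μs.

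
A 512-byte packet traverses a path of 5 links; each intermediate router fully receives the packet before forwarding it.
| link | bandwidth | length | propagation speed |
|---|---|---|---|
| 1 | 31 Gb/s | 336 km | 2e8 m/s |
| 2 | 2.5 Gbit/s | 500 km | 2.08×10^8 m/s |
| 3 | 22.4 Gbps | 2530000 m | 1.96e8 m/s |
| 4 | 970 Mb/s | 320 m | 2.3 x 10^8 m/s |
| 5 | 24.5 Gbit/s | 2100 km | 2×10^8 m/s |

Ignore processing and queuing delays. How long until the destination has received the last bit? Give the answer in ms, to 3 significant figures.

27.5 ms

L = 512 × 8 = 4096 bits.
Transmission delays (L/R per hop): 0.000132129, 0.0016384, 0.000182857, 0.00422268, 0.000167184 ms; sum = 0.00634325 ms.
Propagation delays (d/s per hop): 1.68, 2.40385, 12.9082, 0.0013913, 10.5 ms; sum = 27.4934 ms.
End-to-end = 27.5 ms.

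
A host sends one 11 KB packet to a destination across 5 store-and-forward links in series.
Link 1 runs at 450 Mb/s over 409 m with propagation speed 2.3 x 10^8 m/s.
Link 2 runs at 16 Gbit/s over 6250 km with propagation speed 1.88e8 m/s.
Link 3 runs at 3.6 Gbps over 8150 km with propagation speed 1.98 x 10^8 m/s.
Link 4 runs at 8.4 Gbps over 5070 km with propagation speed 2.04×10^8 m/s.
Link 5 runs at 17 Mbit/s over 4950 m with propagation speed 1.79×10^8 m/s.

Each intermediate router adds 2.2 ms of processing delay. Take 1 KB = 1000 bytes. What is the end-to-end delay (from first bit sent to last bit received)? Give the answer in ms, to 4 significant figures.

113.5 ms

L = 88000 bits.
Transmission delays (L/R per hop): 0.195556, 0.0055, 0.0244444, 0.0104762, 5.17647 ms; sum = 5.41245 ms.
Propagation delays (d/s per hop): 0.00177826, 33.2447, 41.1616, 24.8529, 0.0276536 ms; sum = 99.2887 ms.
Processing at 4 router(s): 4 × 2.2 ms = 8.8 ms.
End-to-end = 113.5 ms.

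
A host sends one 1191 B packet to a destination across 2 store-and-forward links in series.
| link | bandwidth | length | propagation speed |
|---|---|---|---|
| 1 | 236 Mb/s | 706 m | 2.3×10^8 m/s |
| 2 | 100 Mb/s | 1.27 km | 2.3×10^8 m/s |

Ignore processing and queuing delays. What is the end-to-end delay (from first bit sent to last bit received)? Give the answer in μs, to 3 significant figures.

144 μs

L = 1191 × 8 = 9528 bits.
Transmission delays (L/R per hop): 40.3729, 95.28 μs; sum = 135.653 μs.
Propagation delays (d/s per hop): 3.06957, 5.52174 μs; sum = 8.5913 μs.
End-to-end = 144 μs.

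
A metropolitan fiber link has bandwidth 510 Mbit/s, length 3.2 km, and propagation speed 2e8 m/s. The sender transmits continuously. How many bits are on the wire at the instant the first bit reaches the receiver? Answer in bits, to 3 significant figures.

8160 bits

Propagation delay = 3200 / 200000000 = 1.6e-05 s.
BDP = R × t_prop = 510000000 × 1.6e-05 = 8160 bits.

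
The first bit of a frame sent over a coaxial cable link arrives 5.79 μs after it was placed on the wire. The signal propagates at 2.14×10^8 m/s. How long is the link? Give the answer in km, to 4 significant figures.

1.239 km

d = s × t_prop = 214000000 × 5.79e-06 = 1.239 km.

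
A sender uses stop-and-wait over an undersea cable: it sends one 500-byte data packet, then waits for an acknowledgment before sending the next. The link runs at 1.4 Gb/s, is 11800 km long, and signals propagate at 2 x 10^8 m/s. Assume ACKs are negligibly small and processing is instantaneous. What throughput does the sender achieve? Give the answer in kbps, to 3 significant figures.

t_tx = L/R = 4000/1400000000 = 2.85714e-06 s.
t_prop = 11800000/200000000 = 0.059 s; RTT = 0.118 s.
Cycle = t_tx + RTT = 0.118003 s.
Throughput = L / cycle = 4000 / 0.118003 = 33.9 kbps.

33.9 kbps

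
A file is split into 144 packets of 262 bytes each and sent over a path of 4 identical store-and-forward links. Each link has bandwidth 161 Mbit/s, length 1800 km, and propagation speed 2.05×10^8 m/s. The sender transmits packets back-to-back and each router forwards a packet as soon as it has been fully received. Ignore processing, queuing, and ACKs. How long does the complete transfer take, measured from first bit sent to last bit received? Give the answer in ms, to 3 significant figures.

37.0 ms

Per-hop transmission t_tx = L/R = 2096/161000000 = 0.0130186 ms.
Per-hop propagation t_prop = 1800000/2.05e+08 = 8.78049 ms.
Pipeline fill: first packet needs 4·t_tx to clear all hops; remaining 143 packets each add one t_tx.
Total = (4+144-1)·t_tx + 4·t_prop = 147·0.0130186 + 4·8.78049 = 37.0 ms.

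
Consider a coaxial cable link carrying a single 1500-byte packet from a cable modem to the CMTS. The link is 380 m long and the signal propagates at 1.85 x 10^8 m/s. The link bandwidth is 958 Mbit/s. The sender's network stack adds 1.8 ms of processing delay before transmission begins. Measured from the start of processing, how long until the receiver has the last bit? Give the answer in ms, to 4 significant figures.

L = 1500 × 8 = 12000 bits.
Transmission delay = L/R = 12000 / 958000000 = 0.0125261 ms.
Propagation delay = d/s = 380 m / 185000000 m/s = 0.00205405 ms.
Plus processing delay 1.8 ms = 1.8 ms.
Total = 1.815 ms.

1.815 ms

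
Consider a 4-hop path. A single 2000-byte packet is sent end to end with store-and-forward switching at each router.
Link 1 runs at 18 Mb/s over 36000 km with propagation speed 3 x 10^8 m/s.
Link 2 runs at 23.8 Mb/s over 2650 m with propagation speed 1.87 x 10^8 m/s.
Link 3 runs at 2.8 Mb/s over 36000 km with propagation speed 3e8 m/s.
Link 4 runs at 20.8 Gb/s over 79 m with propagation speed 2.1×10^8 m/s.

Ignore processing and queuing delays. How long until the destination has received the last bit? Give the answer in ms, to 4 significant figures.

L = 2000 × 8 = 16000 bits.
Transmission delays (L/R per hop): 0.888889, 0.672269, 5.71429, 0.000769231 ms; sum = 7.27621 ms.
Propagation delays (d/s per hop): 120, 0.0141711, 120, 0.00037619 ms; sum = 240.015 ms.
End-to-end = 247.3 ms.

247.3 ms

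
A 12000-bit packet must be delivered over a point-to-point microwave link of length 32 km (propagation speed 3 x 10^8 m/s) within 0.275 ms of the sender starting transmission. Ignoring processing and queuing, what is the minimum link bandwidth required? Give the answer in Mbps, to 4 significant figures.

Propagation delay = 32000 / 300000000 = 0.106667 ms.
Transmission budget = 0.275 − 0.106667 = 0.168333 ms.
R ≥ L / t_tx = 12000 bits / 0.000168333 s = 71.29 Mbps.

71.29 Mbps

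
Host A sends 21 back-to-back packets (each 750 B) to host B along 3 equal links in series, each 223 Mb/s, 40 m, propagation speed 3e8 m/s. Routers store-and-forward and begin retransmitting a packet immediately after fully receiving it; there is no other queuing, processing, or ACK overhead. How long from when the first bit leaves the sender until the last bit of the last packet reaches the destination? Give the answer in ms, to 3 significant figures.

Per-hop transmission t_tx = L/R = 6000/223000000 = 0.0269058 ms.
Per-hop propagation t_prop = 40/300000000 = 0.000133333 ms.
Pipeline fill: first packet needs 3·t_tx to clear all hops; remaining 20 packets each add one t_tx.
Total = (3+21-1)·t_tx + 3·t_prop = 23·0.0269058 + 3·0.000133333 = 0.619 ms.

0.619 ms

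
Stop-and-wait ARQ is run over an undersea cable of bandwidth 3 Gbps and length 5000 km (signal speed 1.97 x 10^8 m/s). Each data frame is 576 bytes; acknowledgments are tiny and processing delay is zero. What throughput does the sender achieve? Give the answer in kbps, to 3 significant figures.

90.8 kbps

t_tx = L/R = 4608/3000000000 = 1.536e-06 s.
t_prop = 5000000/197000000 = 0.0253807 s; RTT = 0.0507614 s.
Cycle = t_tx + RTT = 0.050763 s.
Throughput = L / cycle = 4608 / 0.050763 = 90.8 kbps.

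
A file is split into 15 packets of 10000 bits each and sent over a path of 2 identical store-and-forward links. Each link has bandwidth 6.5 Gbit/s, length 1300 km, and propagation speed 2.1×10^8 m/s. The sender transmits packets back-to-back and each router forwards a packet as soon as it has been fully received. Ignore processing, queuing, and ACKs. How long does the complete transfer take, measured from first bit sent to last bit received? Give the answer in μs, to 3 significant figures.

Per-hop transmission t_tx = L/R = 10000/6500000000 = 1.53846 μs.
Per-hop propagation t_prop = 1300000/210000000 = 6190.48 μs.
Pipeline fill: first packet needs 2·t_tx to clear all hops; remaining 14 packets each add one t_tx.
Total = (2+15-1)·t_tx + 2·t_prop = 16·1.53846 + 2·6190.48 = 12400 μs.

12400 μs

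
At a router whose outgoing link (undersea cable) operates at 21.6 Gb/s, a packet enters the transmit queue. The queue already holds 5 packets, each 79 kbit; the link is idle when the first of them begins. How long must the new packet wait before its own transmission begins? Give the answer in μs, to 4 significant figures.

Each queued packet: L/R = 79000/21600000000 = 3.65741 μs.
5 queued → 18.287 μs.
Queuing delay = 18.29 μs.

18.29 μs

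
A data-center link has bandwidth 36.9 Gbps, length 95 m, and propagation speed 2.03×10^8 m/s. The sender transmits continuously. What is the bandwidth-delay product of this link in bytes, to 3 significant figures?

Propagation delay = 95 / 2.03e+08 = 4.6798e-07 s.
BDP = R × t_prop = 36900000000 × 4.6798e-07 = 17268.5 bits.
In bytes: 17268.5/8 = 2160 bytes.

2160 bytes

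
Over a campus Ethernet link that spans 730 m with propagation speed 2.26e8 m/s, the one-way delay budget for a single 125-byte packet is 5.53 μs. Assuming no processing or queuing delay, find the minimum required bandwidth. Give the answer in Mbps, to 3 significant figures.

435 Mbps

L = 1000 bits.
Propagation delay = 730 / 2.26e+08 = 3.23009 μs.
Transmission budget = 5.53 − 3.23009 = 2.29991 μs.
R ≥ L / t_tx = 1000 bits / 2.29991e-06 s = 435 Mbps.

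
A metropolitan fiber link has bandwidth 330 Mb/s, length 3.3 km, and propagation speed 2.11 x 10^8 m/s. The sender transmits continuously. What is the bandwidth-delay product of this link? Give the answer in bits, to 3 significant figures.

5160 bits

Propagation delay = 3300 / 211000000 = 1.56398e-05 s.
BDP = R × t_prop = 330000000 × 1.56398e-05 = 5161.14 bits.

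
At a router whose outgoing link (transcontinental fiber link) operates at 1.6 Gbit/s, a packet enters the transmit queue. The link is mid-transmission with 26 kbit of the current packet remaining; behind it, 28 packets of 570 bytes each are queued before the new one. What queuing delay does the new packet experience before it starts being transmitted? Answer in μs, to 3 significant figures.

Each queued packet: L/R = 4560/1600000000 = 2.85 μs.
28 queued → 79.8 μs.
Plus remaining 26000 bits of current packet: 16.25 μs.
Queuing delay = 96.1 μs.

96.1 μs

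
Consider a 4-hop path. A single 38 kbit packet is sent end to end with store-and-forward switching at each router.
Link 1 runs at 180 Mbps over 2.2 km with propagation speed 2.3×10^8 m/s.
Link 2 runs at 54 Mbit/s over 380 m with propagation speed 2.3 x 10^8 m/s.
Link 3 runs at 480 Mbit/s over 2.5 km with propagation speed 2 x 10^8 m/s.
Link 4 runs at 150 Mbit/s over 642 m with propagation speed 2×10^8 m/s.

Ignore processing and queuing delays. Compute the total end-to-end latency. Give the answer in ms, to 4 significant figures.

1.274 ms

L = 38000 bits.
Transmission delays (L/R per hop): 0.211111, 0.703704, 0.0791667, 0.253333 ms; sum = 1.24731 ms.
Propagation delays (d/s per hop): 0.00956522, 0.00165217, 0.0125, 0.00321 ms; sum = 0.0269274 ms.
End-to-end = 1.274 ms.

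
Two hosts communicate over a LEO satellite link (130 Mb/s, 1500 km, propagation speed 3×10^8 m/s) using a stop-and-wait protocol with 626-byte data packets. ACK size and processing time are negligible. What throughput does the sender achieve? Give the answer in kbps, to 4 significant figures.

498.9 kbps

t_tx = L/R = 5008/130000000 = 3.85231e-05 s.
t_prop = 1500000/300000000 = 0.005 s; RTT = 0.01 s.
Cycle = t_tx + RTT = 0.0100385 s.
Throughput = L / cycle = 5008 / 0.0100385 = 498.9 kbps.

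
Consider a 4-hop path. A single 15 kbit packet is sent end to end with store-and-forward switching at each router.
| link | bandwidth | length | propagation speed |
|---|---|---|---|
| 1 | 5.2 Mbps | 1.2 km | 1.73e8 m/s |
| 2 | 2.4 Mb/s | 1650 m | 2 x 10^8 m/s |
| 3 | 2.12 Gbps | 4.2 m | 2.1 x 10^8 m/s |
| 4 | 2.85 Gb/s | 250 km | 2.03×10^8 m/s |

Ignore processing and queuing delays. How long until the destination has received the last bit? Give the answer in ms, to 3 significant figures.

L = 15000 bits.
Transmission delays (L/R per hop): 2.88462, 6.25, 0.00707547, 0.00526316 ms; sum = 9.14695 ms.
Propagation delays (d/s per hop): 0.00693642, 0.00825, 2e-05, 1.23153 ms; sum = 1.24673 ms.
End-to-end = 10.4 ms.

10.4 ms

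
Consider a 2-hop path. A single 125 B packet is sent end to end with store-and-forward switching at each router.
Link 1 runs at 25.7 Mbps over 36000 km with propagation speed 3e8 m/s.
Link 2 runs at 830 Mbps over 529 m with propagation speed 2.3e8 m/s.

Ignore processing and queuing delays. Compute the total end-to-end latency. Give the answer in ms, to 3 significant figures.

L = 125 × 8 = 1000 bits.
Transmission delays (L/R per hop): 0.0389105, 0.00120482 ms; sum = 0.0401153 ms.
Propagation delays (d/s per hop): 120, 0.0023 ms; sum = 120.002 ms.
End-to-end = 120 ms.

120 ms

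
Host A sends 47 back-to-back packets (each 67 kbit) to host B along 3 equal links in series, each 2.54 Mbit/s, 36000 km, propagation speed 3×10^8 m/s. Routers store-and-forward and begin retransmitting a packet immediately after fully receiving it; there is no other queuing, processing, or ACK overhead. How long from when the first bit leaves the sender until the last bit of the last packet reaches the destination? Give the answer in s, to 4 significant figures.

1.653 s

Per-hop transmission t_tx = L/R = 67000/2540000 = 0.026378 s.
Per-hop propagation t_prop = 36000000/300000000 = 0.12 s.
Pipeline fill: first packet needs 3·t_tx to clear all hops; remaining 46 packets each add one t_tx.
Total = (3+47-1)·t_tx + 3·t_prop = 49·0.026378 + 3·0.12 = 1.653 s.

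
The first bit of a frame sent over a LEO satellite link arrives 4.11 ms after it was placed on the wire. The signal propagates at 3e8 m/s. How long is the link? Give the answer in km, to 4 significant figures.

d = s × t_prop = 300000000 × 0.00411 = 1233 km.

1233 km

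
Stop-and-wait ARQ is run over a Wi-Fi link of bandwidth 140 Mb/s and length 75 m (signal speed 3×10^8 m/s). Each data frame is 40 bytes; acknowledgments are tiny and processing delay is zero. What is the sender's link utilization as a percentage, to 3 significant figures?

82.1 %

t_tx = L/R = 320/140000000 = 2.28571e-06 s.
t_prop = 75/300000000 = 2.5e-07 s; RTT = 5e-07 s.
Cycle = t_tx + RTT = 2.78571e-06 s.
Utilization = t_tx / cycle = 2.28571e-06/2.78571e-06 = 82.1 %.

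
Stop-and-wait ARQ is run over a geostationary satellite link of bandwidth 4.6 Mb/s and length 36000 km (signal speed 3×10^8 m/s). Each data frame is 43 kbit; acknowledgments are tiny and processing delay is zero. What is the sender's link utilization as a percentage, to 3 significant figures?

t_tx = L/R = 43000/4600000 = 0.00934783 s.
t_prop = 36000000/300000000 = 0.12 s; RTT = 0.24 s.
Cycle = t_tx + RTT = 0.249348 s.
Utilization = t_tx / cycle = 0.00934783/0.249348 = 3.75 %.

3.75 %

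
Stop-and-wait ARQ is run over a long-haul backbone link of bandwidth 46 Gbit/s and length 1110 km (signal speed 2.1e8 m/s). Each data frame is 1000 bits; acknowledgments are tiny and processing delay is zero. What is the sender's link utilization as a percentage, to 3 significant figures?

0.000206 %

t_tx = L/R = 1000/46000000000 = 2.17391e-08 s.
t_prop = 1110000/210000000 = 0.00528571 s; RTT = 0.0105714 s.
Cycle = t_tx + RTT = 0.0105715 s.
Utilization = t_tx / cycle = 2.17391e-08/0.0105715 = 0.000206 %.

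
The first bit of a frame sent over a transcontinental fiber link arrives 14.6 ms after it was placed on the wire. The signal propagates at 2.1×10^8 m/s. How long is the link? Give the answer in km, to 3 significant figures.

d = s × t_prop = 210000000 × 0.0146 = 3070 km.

3070 km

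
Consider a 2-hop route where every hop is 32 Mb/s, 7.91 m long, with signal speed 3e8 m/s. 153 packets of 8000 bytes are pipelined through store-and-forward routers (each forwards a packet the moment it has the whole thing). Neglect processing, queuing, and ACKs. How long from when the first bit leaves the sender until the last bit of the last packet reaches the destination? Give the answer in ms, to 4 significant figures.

Per-hop transmission t_tx = L/R = 64000/32000000 = 2 ms.
Per-hop propagation t_prop = 7.91/300000000 = 2.63667e-05 ms.
Pipeline fill: first packet needs 2·t_tx to clear all hops; remaining 152 packets each add one t_tx.
Total = (2+153-1)·t_tx + 2·t_prop = 154·2 + 2·2.63667e-05 = 308.0 ms.

308.0 ms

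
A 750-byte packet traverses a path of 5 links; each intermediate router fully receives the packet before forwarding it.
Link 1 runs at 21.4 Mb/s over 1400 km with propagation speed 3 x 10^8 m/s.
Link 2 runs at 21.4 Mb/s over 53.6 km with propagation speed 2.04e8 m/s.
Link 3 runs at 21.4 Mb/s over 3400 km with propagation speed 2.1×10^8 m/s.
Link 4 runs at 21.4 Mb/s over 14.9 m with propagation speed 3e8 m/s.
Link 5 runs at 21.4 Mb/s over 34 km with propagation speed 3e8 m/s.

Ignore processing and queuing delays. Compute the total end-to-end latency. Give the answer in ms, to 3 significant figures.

L = 750 × 8 = 6000 bits.
Transmission delay per hop = L/R = 6000/21400000 = 0.280374 ms; 5 hops → 1.40187 ms.
Propagation delays (d/s per hop): 4.66667, 0.262745, 16.1905, 4.96667e-05, 0.113333 ms; sum = 21.2333 ms.
End-to-end = 22.6 ms.

22.6 ms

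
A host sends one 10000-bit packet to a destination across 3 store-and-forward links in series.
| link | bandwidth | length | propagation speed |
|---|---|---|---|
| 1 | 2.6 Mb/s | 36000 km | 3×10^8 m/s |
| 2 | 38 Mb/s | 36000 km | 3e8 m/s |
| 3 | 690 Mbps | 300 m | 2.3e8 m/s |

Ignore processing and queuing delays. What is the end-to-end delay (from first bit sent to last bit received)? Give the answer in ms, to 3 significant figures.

244 ms

Transmission delays (L/R per hop): 3.84615, 0.263158, 0.0144928 ms; sum = 4.1238 ms.
Propagation delays (d/s per hop): 120, 120, 0.00130435 ms; sum = 240.001 ms.
End-to-end = 244 ms.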